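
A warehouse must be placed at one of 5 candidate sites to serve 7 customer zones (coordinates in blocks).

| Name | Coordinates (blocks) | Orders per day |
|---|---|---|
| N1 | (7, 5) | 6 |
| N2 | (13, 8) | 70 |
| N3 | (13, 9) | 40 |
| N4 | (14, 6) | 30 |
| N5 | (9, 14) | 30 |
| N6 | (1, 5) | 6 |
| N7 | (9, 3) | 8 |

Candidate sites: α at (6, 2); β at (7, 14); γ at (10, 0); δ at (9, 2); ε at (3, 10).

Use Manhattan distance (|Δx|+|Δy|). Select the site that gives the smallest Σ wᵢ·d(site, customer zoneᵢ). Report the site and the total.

Total weighted distance at each candidate:
  α (6, 2): total = 2384
  β (7, 14): total = 2038
  γ (10, 0): total = 2164
  δ (9, 2): total = 1874
  ε (3, 10): total = 2230
Minimum is at δ with total 1874 blocks.

δ, total 1874 blocks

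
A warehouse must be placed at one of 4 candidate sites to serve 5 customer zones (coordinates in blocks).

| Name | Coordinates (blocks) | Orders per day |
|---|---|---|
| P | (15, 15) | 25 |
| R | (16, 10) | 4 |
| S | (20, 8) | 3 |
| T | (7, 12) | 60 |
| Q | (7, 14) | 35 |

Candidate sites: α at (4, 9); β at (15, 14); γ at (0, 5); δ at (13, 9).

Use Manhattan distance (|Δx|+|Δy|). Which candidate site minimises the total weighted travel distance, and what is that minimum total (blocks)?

Total weighted distance at each candidate:
  α (4, 9): total = 1168
  β (15, 14): total = 958
  γ (0, 5): total = 2178
  δ (13, 9): total = 1165
Minimum is at β with total 958 blocks.

β, total 958 blocks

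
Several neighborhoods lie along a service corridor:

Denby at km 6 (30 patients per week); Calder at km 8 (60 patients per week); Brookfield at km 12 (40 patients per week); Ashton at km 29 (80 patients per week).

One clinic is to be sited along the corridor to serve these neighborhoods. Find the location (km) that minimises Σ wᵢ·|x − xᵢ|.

For a sum of weighted absolute distances on a line, the optimum is the weighted median (not the mean). Total weight W = 210; half-weight = 105.
Sort by position and accumulate weight:
  km 6 (Denby, w=30) → cum 30
  km 8 (Calder, w=60) → cum 90
  km 12 (Brookfield, w=40) → cum 130  ≥ 105 → median here
  km 29 (Ashton, w=80) → cum 210
Optimal location: km 12.

x = 12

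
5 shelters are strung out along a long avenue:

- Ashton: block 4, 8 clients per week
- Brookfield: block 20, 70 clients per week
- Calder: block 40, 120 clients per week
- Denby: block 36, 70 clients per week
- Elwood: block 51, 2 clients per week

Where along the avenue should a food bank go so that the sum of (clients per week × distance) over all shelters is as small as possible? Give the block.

x = 36

For a sum of weighted absolute distances on a line, the optimum is the weighted median (not the mean). Total weight W = 270; half-weight = 135.
Sort by position and accumulate weight:
  block 4 (Ashton, w=8) → cum 8
  block 20 (Brookfield, w=70) → cum 78
  block 36 (Denby, w=70) → cum 148  ≥ 135 → median here
  block 40 (Calder, w=120) → cum 268
  block 51 (Elwood, w=2) → cum 270
Optimal location: block 36.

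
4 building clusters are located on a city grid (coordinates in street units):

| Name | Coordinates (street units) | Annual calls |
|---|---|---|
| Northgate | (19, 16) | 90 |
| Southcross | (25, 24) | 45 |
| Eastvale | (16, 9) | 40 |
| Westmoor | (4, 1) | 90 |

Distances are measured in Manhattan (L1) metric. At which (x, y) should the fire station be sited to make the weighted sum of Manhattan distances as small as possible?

Manhattan distance separates: Σwᵢ(|x−xᵢ|+|y−yᵢ|) = Σwᵢ|x−xᵢ| + Σwᵢ|y−yᵢ|, so x and y are optimised independently as 1-D weighted medians.
Total weight W = 265; half = 132.5.
x-coordinate, sorted with cumulative weight:
  x=4 (Westmoor, w=90) cum 90
  x=16 (Eastvale, w=40) cum 130
  x=19 (Northgate, w=90) cum 220  ← median
  x=25 (Southcross, w=45) cum 265
⇒ x* = 19
y-coordinate, sorted with cumulative weight:
  y=1 (Westmoor, w=90) cum 90
  y=9 (Eastvale, w=40) cum 130
  y=16 (Northgate, w=90) cum 220  ← median
  y=24 (Southcross, w=45) cum 265
⇒ y* = 16

(19, 16)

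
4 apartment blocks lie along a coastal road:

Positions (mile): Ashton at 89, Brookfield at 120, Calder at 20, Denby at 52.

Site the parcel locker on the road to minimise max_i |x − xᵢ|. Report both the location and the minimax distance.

The 1-center on a line is the midpoint of the two extreme points: leftmost at 20, rightmost at 120.
Optimal location = (20 + 120)/2 = 70; maximum distance = (120 − 20)/2 = 50.

location 70, max distance 50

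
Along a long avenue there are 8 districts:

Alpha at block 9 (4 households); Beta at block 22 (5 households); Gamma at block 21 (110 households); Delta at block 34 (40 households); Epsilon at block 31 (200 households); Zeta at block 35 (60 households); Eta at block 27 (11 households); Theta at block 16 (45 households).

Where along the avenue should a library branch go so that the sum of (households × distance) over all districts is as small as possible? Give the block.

x = 31

For a sum of weighted absolute distances on a line, the optimum is the weighted median (not the mean). Total weight W = 475; half-weight = 237.5.
Sort by position and accumulate weight:
  block 9 (Alpha, w=4) → cum 4
  block 16 (Theta, w=45) → cum 49
  block 21 (Gamma, w=110) → cum 159
  block 22 (Beta, w=5) → cum 164
  block 27 (Eta, w=11) → cum 175
  block 31 (Epsilon, w=200) → cum 375  ≥ 237.5 → median here
  block 34 (Delta, w=40) → cum 415
  block 35 (Zeta, w=60) → cum 475
Optimal location: block 31.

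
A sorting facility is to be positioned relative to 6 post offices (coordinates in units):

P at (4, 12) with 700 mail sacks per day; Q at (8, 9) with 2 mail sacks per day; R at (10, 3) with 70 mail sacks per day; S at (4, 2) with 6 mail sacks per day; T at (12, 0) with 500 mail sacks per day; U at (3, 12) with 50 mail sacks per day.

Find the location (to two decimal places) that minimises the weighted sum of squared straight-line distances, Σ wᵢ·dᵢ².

The minimiser of Σwᵢ‖p−pᵢ‖² is the weighted centroid p* = (Σwᵢpᵢ)/(Σwᵢ).
Σwᵢ = 1328.
Σwᵢxᵢ = 700·4 + 2·8 + 70·10 + 6·4 + 500·12 + 50·3 = 9690.
Σwᵢyᵢ = 700·12 + 2·9 + 70·3 + 6·2 + 500·0 + 50·12 = 9240.
x* = 9690/1328 = 7.30, y* = 9240/1328 = 6.96.

(7.30, 6.96)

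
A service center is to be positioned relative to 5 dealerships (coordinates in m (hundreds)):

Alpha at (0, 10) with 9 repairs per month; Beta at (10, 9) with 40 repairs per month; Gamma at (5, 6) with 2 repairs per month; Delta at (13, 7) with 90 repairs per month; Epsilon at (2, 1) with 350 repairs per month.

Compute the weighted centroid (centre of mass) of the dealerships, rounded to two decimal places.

(4.64, 2.94)

The minimiser of Σwᵢ‖p−pᵢ‖² is the weighted centroid p* = (Σwᵢpᵢ)/(Σwᵢ).
Σwᵢ = 491.
Σwᵢxᵢ = 9·0 + 40·10 + 2·5 + 90·13 + 350·2 = 2280.
Σwᵢyᵢ = 9·10 + 40·9 + 2·6 + 90·7 + 350·1 = 1442.
x* = 2280/491 = 4.64, y* = 1442/491 = 2.94.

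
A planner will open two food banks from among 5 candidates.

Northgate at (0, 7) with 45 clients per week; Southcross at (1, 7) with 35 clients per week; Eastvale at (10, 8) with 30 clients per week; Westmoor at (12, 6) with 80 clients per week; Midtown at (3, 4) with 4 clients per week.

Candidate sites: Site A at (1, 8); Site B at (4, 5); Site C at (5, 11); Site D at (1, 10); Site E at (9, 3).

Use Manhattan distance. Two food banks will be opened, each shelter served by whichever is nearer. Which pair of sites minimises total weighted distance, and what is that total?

{Site A, Site E}, total 809

Evaluate every pair (each demand assigned to the nearer of the two):
  {Site A, Site E}: total = 809
  {Site D, Site E}: total = 973
  {Site B, Site E}: total = 1113
  {Site A, Site B}: total = 1123
  {Site B, Site D}: total = 1283
  {Site A, Site C}: total = 1349
  {Site C, Site E}: total = 1373
  {Site B, Site C}: total = 1413
  {Site A, Site D}: total = 1459
  {Site C, Site D}: total = 1517
Best pair: {Site A, Site E} with total 809.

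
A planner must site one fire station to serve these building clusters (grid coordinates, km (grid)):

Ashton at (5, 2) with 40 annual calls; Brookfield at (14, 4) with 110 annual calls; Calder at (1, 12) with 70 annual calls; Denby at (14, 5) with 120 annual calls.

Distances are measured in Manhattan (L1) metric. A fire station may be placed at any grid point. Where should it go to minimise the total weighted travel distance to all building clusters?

(14, 5)

Manhattan distance separates: Σwᵢ(|x−xᵢ|+|y−yᵢ|) = Σwᵢ|x−xᵢ| + Σwᵢ|y−yᵢ|, so x and y are optimised independently as 1-D weighted medians.
Total weight W = 340; half = 170.
x-coordinate, sorted with cumulative weight:
  x=1 (Calder, w=70) cum 70
  x=5 (Ashton, w=40) cum 110
  x=14 (Brookfield, w=110) cum 220  ← median
  x=14 (Denby, w=120) cum 340
⇒ x* = 14
y-coordinate, sorted with cumulative weight:
  y=2 (Ashton, w=40) cum 40
  y=4 (Brookfield, w=110) cum 150
  y=5 (Denby, w=120) cum 270  ← median
  y=12 (Calder, w=70) cum 340
⇒ y* = 5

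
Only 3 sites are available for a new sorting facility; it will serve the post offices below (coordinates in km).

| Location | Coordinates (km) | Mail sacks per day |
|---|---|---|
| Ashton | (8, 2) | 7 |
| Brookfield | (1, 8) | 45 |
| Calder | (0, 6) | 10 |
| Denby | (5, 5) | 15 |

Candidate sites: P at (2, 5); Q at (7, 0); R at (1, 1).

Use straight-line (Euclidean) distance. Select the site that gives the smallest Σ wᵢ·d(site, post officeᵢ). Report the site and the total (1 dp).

P, total 256.6 km

Total weighted distance at each candidate:
  P (2, 5): total = 256.6
  Q (7, 0): total = 638.6
  R (1, 1): total = 500.3
Minimum is at P with total 256.6 km.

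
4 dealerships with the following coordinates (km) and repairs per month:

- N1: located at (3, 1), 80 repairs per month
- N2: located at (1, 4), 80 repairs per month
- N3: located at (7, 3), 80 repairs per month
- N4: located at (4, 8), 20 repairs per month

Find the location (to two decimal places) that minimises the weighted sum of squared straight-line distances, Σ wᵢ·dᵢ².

The minimiser of Σwᵢ‖p−pᵢ‖² is the weighted centroid p* = (Σwᵢpᵢ)/(Σwᵢ).
Σwᵢ = 260.
Σwᵢxᵢ = 80·3 + 80·1 + 80·7 + 20·4 = 960.
Σwᵢyᵢ = 80·1 + 80·4 + 80·3 + 20·8 = 800.
x* = 960/260 = 3.69, y* = 800/260 = 3.08.

(3.69, 3.08)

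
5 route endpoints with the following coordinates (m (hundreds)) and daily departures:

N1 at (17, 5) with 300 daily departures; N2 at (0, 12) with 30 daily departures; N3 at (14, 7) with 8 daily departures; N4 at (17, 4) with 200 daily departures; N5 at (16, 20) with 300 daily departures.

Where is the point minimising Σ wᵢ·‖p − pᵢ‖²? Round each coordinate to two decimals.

The minimiser of Σwᵢ‖p−pᵢ‖² is the weighted centroid p* = (Σwᵢpᵢ)/(Σwᵢ).
Σwᵢ = 838.
Σwᵢxᵢ = 300·17 + 30·0 + 8·14 + 200·17 + 300·16 = 13412.
Σwᵢyᵢ = 300·5 + 30·12 + 8·7 + 200·4 + 300·20 = 8716.
x* = 13412/838 = 16.00, y* = 8716/838 = 10.40.

(16.00, 10.40)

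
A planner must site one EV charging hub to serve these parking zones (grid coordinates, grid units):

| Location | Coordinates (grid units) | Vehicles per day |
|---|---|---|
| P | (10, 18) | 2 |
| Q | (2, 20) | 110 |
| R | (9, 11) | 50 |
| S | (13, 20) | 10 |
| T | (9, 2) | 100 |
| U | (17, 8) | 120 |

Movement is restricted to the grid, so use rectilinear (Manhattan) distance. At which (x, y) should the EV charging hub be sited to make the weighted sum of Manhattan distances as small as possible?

(9, 8)

Manhattan distance separates: Σwᵢ(|x−xᵢ|+|y−yᵢ|) = Σwᵢ|x−xᵢ| + Σwᵢ|y−yᵢ|, so x and y are optimised independently as 1-D weighted medians.
Total weight W = 392; half = 196.
x-coordinate, sorted with cumulative weight:
  x=2 (Q, w=110) cum 110
  x=9 (R, w=50) cum 160
  x=9 (T, w=100) cum 260  ← median
  x=10 (P, w=2) cum 262
  x=13 (S, w=10) cum 272
  x=17 (U, w=120) cum 392
⇒ x* = 9
y-coordinate, sorted with cumulative weight:
  y=2 (T, w=100) cum 100
  y=8 (U, w=120) cum 220  ← median
  y=11 (R, w=50) cum 270
  y=18 (P, w=2) cum 272
  y=20 (Q, w=110) cum 382
  y=20 (S, w=10) cum 392
⇒ y* = 8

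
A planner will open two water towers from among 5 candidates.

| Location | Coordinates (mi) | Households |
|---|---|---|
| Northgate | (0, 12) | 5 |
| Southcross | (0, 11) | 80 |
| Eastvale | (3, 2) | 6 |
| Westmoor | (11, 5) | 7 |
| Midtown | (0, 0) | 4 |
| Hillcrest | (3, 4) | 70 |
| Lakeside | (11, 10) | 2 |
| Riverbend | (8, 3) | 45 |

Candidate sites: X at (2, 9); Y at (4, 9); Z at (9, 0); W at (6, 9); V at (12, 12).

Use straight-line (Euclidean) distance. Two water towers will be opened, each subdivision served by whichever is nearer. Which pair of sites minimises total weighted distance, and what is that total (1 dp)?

Evaluate every pair (each demand assigned to the nearer of the two):
  {X, Z}: total = 873.3
  {Y, Z}: total = 1007.8
  {X, W}: total = 1020.2
  {X, Y}: total = 1075.6
  {X, V}: total = 1116.3
  {Y, W}: total = 1161.1
  {Y, V}: total = 1200.0
  {Z, W}: total = 1211.8
  {W, V}: total = 1370.5
  {Z, V}: total = 1786.5
Best pair: {X, Z} with total 873.3.

{X, Z}, total 873.3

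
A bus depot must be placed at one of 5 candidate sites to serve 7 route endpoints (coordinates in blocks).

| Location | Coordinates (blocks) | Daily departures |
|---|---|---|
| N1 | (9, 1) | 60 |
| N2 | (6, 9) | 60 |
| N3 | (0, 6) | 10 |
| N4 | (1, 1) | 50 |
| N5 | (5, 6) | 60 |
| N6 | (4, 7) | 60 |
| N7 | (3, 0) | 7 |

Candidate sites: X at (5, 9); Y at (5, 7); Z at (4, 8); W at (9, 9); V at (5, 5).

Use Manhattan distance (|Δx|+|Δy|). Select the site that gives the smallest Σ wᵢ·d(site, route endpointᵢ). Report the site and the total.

Y, total 1523 blocks

Total weighted distance at each candidate:
  X (5, 9): total = 1897
  Y (5, 7): total = 1523
  Z (4, 8): total = 1763
  W (9, 9): total = 2525
  V (5, 5): total = 1529
Minimum is at Y with total 1523 blocks.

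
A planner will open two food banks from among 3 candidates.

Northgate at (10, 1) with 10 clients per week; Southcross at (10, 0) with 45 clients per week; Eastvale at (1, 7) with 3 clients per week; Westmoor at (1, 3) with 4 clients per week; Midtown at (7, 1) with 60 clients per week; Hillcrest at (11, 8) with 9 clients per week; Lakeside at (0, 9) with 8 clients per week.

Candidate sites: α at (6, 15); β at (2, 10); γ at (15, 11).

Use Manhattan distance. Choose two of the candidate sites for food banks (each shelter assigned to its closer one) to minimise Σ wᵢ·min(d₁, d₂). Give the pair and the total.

{β, γ}, total 1841

Evaluate every pair (each demand assigned to the nearer of the two):
  {β, γ}: total = 1841
  {α, β}: total = 1987
  {α, γ}: total = 2036
Best pair: {β, γ} with total 1841.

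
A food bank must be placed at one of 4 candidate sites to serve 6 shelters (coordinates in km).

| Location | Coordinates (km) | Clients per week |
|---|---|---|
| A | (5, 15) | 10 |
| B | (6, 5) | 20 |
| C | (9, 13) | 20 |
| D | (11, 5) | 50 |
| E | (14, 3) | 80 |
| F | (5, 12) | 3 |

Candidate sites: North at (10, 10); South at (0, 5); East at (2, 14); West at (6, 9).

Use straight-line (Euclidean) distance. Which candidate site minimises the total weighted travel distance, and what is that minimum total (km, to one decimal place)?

North, total 1178.1 km

Total weighted distance at each candidate:
  North (10, 10): total = 1178.1
  South (0, 5): total = 2179.8
  East (2, 14): total = 2319.5
  West (6, 9): total = 1370.5
Minimum is at North with total 1178.1 km.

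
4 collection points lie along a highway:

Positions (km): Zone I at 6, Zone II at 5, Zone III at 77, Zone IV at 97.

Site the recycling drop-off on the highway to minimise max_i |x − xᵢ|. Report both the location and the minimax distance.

location 51, max distance 46

The 1-center on a line is the midpoint of the two extreme points: leftmost at 5, rightmost at 97.
Optimal location = (5 + 97)/2 = 51; maximum distance = (97 − 5)/2 = 46.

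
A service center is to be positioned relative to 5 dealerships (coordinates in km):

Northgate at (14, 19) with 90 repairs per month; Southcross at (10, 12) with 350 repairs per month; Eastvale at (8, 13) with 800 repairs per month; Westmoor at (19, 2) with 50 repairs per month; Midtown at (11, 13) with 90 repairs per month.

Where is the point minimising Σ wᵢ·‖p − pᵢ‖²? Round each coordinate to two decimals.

The minimiser of Σwᵢ‖p−pᵢ‖² is the weighted centroid p* = (Σwᵢpᵢ)/(Σwᵢ).
Σwᵢ = 1380.
Σwᵢxᵢ = 90·14 + 350·10 + 800·8 + 50·19 + 90·11 = 13100.
Σwᵢyᵢ = 90·19 + 350·12 + 800·13 + 50·2 + 90·13 = 17580.
x* = 13100/1380 = 9.49, y* = 17580/1380 = 12.74.

(9.49, 12.74)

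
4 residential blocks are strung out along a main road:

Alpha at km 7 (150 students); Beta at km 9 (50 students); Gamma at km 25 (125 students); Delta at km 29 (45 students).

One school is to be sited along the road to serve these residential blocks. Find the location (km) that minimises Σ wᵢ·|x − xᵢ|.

For a sum of weighted absolute distances on a line, the optimum is the weighted median (not the mean). Total weight W = 370; half-weight = 185.
Sort by position and accumulate weight:
  km 7 (Alpha, w=150) → cum 150
  km 9 (Beta, w=50) → cum 200  ≥ 185 → median here
  km 25 (Gamma, w=125) → cum 325
  km 29 (Delta, w=45) → cum 370
Optimal location: km 9.

x = 9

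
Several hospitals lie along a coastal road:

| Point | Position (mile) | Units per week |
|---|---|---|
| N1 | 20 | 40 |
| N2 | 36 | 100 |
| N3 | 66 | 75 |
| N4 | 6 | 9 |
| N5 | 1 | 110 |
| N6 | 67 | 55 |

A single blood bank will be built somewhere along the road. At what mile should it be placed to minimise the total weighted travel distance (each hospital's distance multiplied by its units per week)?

For a sum of weighted absolute distances on a line, the optimum is the weighted median (not the mean). Total weight W = 389; half-weight = 194.5.
Sort by position and accumulate weight:
  mile 1 (N5, w=110) → cum 110
  mile 6 (N4, w=9) → cum 119
  mile 20 (N1, w=40) → cum 159
  mile 36 (N2, w=100) → cum 259  ≥ 194.5 → median here
  mile 66 (N3, w=75) → cum 334
  mile 67 (N6, w=55) → cum 389
Optimal location: mile 36.

x = 36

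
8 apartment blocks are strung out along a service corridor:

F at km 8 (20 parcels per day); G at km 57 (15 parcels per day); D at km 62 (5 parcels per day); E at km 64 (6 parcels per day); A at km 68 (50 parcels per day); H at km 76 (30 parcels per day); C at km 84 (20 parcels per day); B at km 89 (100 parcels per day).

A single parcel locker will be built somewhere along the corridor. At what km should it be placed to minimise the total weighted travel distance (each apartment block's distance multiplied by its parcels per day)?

For a sum of weighted absolute distances on a line, the optimum is the weighted median (not the mean). Total weight W = 246; half-weight = 123.
Sort by position and accumulate weight:
  km 8 (F, w=20) → cum 20
  km 57 (G, w=15) → cum 35
  km 62 (D, w=5) → cum 40
  km 64 (E, w=6) → cum 46
  km 68 (A, w=50) → cum 96
  km 76 (H, w=30) → cum 126  ≥ 123 → median here
  km 84 (C, w=20) → cum 146
  km 89 (B, w=100) → cum 246
Optimal location: km 76.

x = 76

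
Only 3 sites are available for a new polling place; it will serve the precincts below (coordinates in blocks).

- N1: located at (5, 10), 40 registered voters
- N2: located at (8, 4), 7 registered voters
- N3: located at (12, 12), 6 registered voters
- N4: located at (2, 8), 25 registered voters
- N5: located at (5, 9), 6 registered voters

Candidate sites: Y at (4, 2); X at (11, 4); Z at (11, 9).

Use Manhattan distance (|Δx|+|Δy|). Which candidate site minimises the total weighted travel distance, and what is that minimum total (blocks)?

Total weighted distance at each candidate:
  Y (4, 2): total = 758
  X (11, 4): total = 946
  Z (11, 9): total = 646
Minimum is at Z with total 646 blocks.

Z, total 646 blocks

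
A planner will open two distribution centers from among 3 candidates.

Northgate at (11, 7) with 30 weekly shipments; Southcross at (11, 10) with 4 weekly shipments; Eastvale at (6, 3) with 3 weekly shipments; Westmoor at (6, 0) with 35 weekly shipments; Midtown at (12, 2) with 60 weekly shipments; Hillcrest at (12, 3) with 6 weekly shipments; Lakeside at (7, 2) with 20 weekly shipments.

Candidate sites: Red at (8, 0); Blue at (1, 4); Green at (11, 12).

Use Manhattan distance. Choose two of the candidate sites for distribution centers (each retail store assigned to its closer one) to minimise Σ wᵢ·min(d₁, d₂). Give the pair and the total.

Evaluate every pair (each demand assigned to the nearer of the two):
  {Red, Green}: total = 705
  {Red, Blue}: total = 899
  {Blue, Green}: total = 1371
Best pair: {Red, Green} with total 705.

{Red, Green}, total 705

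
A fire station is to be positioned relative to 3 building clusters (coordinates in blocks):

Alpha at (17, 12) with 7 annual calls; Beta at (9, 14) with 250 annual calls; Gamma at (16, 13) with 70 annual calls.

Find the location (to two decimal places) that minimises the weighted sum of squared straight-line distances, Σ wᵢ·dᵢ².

The minimiser of Σwᵢ‖p−pᵢ‖² is the weighted centroid p* = (Σwᵢpᵢ)/(Σwᵢ).
Σwᵢ = 327.
Σwᵢxᵢ = 7·17 + 250·9 + 70·16 = 3489.
Σwᵢyᵢ = 7·12 + 250·14 + 70·13 = 4494.
x* = 3489/327 = 10.67, y* = 4494/327 = 13.74.

(10.67, 13.74)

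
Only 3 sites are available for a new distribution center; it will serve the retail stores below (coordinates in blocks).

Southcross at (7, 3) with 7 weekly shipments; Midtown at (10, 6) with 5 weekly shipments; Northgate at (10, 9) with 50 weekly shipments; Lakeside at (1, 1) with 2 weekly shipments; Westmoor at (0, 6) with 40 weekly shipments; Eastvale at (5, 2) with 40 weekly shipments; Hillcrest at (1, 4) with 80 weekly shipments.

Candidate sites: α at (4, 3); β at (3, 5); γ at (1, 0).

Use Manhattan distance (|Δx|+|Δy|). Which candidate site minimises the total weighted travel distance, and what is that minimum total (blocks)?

Total weighted distance at each candidate:
  α (4, 3): total = 1356
  β (3, 5): total = 1244
  γ (1, 0): total = 1880
Minimum is at β with total 1244 blocks.

β, total 1244 blocks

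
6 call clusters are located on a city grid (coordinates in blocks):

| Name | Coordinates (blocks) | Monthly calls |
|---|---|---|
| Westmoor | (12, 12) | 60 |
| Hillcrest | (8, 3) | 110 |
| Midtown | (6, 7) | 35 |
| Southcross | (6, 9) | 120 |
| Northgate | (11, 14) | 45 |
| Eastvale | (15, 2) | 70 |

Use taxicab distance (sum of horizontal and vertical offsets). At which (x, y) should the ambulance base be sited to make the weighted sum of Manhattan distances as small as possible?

Manhattan distance separates: Σwᵢ(|x−xᵢ|+|y−yᵢ|) = Σwᵢ|x−xᵢ| + Σwᵢ|y−yᵢ|, so x and y are optimised independently as 1-D weighted medians.
Total weight W = 440; half = 220.
x-coordinate, sorted with cumulative weight:
  x=6 (Midtown, w=35) cum 35
  x=6 (Southcross, w=120) cum 155
  x=8 (Hillcrest, w=110) cum 265  ← median
  x=11 (Northgate, w=45) cum 310
  x=12 (Westmoor, w=60) cum 370
  x=15 (Eastvale, w=70) cum 440
⇒ x* = 8
y-coordinate, sorted with cumulative weight:
  y=2 (Eastvale, w=70) cum 70
  y=3 (Hillcrest, w=110) cum 180
  y=7 (Midtown, w=35) cum 215
  y=9 (Southcross, w=120) cum 335  ← median
  y=12 (Westmoor, w=60) cum 395
  y=14 (Northgate, w=45) cum 440
⇒ y* = 9

(8, 9)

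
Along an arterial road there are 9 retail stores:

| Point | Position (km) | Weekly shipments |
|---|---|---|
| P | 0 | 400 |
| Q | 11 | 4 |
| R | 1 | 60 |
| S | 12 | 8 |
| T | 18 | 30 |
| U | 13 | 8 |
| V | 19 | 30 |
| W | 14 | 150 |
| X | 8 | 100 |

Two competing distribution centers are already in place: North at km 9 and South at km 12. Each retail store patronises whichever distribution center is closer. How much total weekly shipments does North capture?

The indifferent point is the midpoint (9+12)/2 = 10.5; retail stores left of it (closer to North at 9) go to North, those right go to South.
  P at 0 (w=400) → North
  R at 1 (w=60) → North
  X at 8 (w=100) → North
  Q at 11 (w=4) → South
  S at 12 (w=8) → South
  U at 13 (w=8) → South
  W at 14 (w=150) → South
  T at 18 (w=30) → South
  V at 19 (w=30) → South
North captures 560; South captures 230.

560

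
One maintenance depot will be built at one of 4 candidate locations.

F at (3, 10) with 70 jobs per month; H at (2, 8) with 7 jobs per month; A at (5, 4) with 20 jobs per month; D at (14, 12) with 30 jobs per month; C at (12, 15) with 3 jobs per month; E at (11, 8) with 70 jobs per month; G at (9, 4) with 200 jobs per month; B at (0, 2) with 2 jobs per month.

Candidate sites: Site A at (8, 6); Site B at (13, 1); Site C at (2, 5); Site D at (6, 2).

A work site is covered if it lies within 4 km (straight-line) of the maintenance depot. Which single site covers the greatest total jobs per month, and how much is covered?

Coverage radius r = 4 km; a point is covered iff (Δx)²+(Δy)² ≤ 4² = 16.
  Site A (8, 6): covers {A, E, G} → 290
  Site B (13, 1): covers {none} → 0
  Site C (2, 5): covers {H, A, B} → 29
  Site D (6, 2): covers {A, G} → 220
Maximum coverage at Site A: 290 jobs per month.

Site A, covering 290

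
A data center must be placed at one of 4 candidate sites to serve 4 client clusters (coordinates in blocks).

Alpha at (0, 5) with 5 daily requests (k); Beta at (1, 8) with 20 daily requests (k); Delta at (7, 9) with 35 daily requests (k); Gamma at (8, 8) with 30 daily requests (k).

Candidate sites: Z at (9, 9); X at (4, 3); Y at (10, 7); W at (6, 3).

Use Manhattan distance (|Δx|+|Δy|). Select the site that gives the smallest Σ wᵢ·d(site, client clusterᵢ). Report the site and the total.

Total weighted distance at each candidate:
  Z (9, 9): total = 375
  X (4, 3): total = 775
  Y (10, 7): total = 525
  W (6, 3): total = 695
Minimum is at Z with total 375 blocks.

Z, total 375 blocks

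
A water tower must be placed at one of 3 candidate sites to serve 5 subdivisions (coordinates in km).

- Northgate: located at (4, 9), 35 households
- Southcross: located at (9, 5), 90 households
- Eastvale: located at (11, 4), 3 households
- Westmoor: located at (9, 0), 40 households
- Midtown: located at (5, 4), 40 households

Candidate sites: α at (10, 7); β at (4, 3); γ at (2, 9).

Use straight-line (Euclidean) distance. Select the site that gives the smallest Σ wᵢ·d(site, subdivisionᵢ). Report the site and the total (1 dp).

Total weighted distance at each candidate:
  α (10, 7): total = 948.2
  β (4, 3): total = 1005.7
  γ (2, 9): total = 1515.8
Minimum is at α with total 948.2 km.

α, total 948.2 km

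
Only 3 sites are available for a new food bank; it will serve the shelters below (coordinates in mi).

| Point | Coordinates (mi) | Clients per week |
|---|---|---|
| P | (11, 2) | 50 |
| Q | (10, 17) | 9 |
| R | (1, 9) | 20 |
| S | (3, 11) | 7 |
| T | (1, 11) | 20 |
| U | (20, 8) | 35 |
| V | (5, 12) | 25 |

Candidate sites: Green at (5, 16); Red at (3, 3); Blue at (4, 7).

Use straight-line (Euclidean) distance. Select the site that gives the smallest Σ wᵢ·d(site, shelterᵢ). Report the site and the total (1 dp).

Blue, total 1424.6 mi

Total weighted distance at each candidate:
  Green (5, 16): total = 1829.5
  Red (3, 3): total = 1742.1
  Blue (4, 7): total = 1424.6
Minimum is at Blue with total 1424.6 mi.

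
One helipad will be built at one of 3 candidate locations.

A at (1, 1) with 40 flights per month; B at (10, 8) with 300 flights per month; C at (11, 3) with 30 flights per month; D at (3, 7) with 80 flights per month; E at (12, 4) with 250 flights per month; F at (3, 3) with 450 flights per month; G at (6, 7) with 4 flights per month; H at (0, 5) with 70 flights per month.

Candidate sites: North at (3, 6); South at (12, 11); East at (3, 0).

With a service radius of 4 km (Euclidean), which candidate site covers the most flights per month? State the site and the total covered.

Coverage radius r = 4 km; a point is covered iff (Δx)²+(Δy)² ≤ 4² = 16.
  North (3, 6): covers {D, F, G, H} → 604
  South (12, 11): covers {B} → 300
  East (3, 0): covers {A, F} → 490
Maximum coverage at North: 604 flights per month.

North, covering 604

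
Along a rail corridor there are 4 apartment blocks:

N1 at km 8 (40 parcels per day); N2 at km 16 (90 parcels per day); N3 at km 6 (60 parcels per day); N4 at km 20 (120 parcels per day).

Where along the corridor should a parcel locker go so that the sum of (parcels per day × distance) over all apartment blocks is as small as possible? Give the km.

x = 16

For a sum of weighted absolute distances on a line, the optimum is the weighted median (not the mean). Total weight W = 310; half-weight = 155.
Sort by position and accumulate weight:
  km 6 (N3, w=60) → cum 60
  km 8 (N1, w=40) → cum 100
  km 16 (N2, w=90) → cum 190  ≥ 155 → median here
  km 20 (N4, w=120) → cum 310
Optimal location: km 16.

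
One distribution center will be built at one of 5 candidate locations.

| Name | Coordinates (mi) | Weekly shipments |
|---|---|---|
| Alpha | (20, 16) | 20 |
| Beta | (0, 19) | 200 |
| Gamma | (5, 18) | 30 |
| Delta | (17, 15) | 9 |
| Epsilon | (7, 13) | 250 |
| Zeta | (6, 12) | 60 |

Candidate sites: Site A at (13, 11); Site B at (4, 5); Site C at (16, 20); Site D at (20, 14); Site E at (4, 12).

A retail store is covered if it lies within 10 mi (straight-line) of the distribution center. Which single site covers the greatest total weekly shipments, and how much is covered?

Site E, covering 540

Coverage radius r = 10 mi; a point is covered iff (Δx)²+(Δy)² ≤ 10² = 100.
  Site A (13, 11): covers {Alpha, Delta, Epsilon, Zeta} → 339
  Site B (4, 5): covers {Epsilon, Zeta} → 310
  Site C (16, 20): covers {Alpha, Delta} → 29
  Site D (20, 14): covers {Alpha, Delta} → 29
  Site E (4, 12): covers {Beta, Gamma, Epsilon, Zeta} → 540
Maximum coverage at Site E: 540 weekly shipments.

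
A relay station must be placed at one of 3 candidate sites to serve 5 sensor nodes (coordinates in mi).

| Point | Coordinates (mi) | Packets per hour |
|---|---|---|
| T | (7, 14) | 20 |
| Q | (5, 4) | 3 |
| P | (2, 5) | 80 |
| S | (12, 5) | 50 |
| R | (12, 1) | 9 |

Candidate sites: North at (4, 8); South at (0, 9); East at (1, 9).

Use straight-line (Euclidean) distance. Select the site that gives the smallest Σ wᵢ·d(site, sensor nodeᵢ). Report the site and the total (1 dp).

Total weighted distance at each candidate:
  North (4, 8): total = 957.8
  South (0, 9): total = 1313.3
  East (1, 9): total = 1212.9
Minimum is at North with total 957.8 mi.

North, total 957.8 mi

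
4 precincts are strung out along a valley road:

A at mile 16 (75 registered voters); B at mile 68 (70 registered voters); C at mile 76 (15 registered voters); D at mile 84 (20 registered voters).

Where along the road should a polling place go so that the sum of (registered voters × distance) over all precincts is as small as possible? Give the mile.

x = 68

For a sum of weighted absolute distances on a line, the optimum is the weighted median (not the mean). Total weight W = 180; half-weight = 90.
Sort by position and accumulate weight:
  mile 16 (A, w=75) → cum 75
  mile 68 (B, w=70) → cum 145  ≥ 90 → median here
  mile 76 (C, w=15) → cum 160
  mile 84 (D, w=20) → cum 180
Optimal location: mile 68.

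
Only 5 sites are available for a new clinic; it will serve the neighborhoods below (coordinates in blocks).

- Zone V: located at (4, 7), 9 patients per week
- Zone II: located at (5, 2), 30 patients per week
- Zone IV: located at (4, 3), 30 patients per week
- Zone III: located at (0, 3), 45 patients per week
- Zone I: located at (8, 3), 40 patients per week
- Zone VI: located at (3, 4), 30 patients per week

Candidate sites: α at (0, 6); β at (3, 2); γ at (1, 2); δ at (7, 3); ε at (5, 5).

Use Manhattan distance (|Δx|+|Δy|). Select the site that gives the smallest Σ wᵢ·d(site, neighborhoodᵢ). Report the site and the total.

Total weighted distance at each candidate:
  α (0, 6): total = 1250
  β (3, 2): total = 654
  γ (1, 2): total = 842
  δ (7, 3): total = 748
  ε (5, 5): total = 812
Minimum is at β with total 654 blocks.

β, total 654 blocks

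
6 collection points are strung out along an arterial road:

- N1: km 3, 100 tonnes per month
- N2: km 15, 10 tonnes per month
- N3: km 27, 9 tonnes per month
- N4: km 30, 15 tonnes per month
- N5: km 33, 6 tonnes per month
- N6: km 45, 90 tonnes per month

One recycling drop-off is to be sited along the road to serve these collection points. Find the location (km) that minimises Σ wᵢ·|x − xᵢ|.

For a sum of weighted absolute distances on a line, the optimum is the weighted median (not the mean). Total weight W = 230; half-weight = 115.
Sort by position and accumulate weight:
  km 3 (N1, w=100) → cum 100
  km 15 (N2, w=10) → cum 110
  km 27 (N3, w=9) → cum 119  ≥ 115 → median here
  km 30 (N4, w=15) → cum 134
  km 33 (N5, w=6) → cum 140
  km 45 (N6, w=90) → cum 230
Optimal location: km 27.

x = 27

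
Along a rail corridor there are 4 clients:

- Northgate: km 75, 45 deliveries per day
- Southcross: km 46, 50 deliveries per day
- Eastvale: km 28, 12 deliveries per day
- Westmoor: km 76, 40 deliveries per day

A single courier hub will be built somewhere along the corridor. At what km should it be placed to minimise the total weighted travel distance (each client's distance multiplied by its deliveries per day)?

x = 75

For a sum of weighted absolute distances on a line, the optimum is the weighted median (not the mean). Total weight W = 147; half-weight = 73.5.
Sort by position and accumulate weight:
  km 28 (Eastvale, w=12) → cum 12
  km 46 (Southcross, w=50) → cum 62
  km 75 (Northgate, w=45) → cum 107  ≥ 73.5 → median here
  km 76 (Westmoor, w=40) → cum 147
Optimal location: km 75.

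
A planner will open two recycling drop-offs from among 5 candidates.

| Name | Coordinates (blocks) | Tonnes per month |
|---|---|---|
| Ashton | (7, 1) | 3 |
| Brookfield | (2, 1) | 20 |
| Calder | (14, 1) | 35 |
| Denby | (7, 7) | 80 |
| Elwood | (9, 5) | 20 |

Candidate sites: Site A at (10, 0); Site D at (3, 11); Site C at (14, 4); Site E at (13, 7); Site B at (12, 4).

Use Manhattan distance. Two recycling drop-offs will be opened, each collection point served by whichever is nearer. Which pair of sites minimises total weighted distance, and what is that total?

{Site A, Site E}, total 967

Evaluate every pair (each demand assigned to the nearer of the two):
  {Site A, Site E}: total = 967
  {Site E, Site B}: total = 1019
  {Site C, Site E}: total = 1035
  {Site A, Site B}: total = 1087
  {Site D, Site E}: total = 1101
  {Site C, Site B}: total = 1109
  {Site D, Site C}: total = 1115
  {Site A, Site D}: total = 1127
  {Site D, Site B}: total = 1139
  {Site A, Site C}: total = 1217
Best pair: {Site A, Site E} with total 967.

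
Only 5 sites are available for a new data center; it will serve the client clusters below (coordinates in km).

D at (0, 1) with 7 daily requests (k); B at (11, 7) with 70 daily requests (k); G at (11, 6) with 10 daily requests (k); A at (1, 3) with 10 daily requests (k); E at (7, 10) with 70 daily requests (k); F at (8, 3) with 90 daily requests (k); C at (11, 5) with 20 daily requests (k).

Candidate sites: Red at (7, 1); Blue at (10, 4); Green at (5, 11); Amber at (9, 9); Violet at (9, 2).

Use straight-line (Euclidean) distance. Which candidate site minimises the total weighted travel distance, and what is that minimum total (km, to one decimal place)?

Blue, total 1106.5 km

Total weighted distance at each candidate:
  Red (7, 1): total = 1625.4
  Blue (10, 4): total = 1106.5
  Green (5, 11): total = 1845.8
  Amber (9, 9): total = 1211.8
  Violet (9, 2): total = 1342.3
Minimum is at Blue with total 1106.5 km.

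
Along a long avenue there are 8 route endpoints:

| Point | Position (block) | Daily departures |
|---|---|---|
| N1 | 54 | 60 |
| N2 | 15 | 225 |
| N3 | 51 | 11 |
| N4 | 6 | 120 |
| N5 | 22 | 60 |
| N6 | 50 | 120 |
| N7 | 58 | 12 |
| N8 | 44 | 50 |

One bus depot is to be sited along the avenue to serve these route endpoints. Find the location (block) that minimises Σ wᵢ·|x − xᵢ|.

x = 15

For a sum of weighted absolute distances on a line, the optimum is the weighted median (not the mean). Total weight W = 658; half-weight = 329.
Sort by position and accumulate weight:
  block 6 (N4, w=120) → cum 120
  block 15 (N2, w=225) → cum 345  ≥ 329 → median here
  block 22 (N5, w=60) → cum 405
  block 44 (N8, w=50) → cum 455
  block 50 (N6, w=120) → cum 575
  block 51 (N3, w=11) → cum 586
  block 54 (N1, w=60) → cum 646
  block 58 (N7, w=12) → cum 658
Optimal location: block 15.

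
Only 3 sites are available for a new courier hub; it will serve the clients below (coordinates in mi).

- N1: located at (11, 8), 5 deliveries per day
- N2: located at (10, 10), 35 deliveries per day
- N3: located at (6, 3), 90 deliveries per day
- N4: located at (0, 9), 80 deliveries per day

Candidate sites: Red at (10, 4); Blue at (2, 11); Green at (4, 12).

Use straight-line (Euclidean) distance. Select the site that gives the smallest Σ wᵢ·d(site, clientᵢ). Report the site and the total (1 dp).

Blue, total 1360.9 mi

Total weighted distance at each candidate:
  Red (10, 4): total = 1496.1
  Blue (2, 11): total = 1360.9
  Green (4, 12): total = 1491.4
Minimum is at Blue with total 1360.9 mi.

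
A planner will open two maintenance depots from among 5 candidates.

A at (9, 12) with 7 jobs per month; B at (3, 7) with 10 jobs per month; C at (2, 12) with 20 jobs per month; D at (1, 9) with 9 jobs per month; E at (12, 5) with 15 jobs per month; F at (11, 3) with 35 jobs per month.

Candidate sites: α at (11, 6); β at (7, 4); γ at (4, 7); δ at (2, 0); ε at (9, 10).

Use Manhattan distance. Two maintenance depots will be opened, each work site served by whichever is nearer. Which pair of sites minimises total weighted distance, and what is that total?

Evaluate every pair (each demand assigned to the nearer of the two):
  {α, γ}: total = 386
  {α, ε}: total = 500
  {β, γ}: total = 530
  {α, δ}: total = 601
  {β, ε}: total = 610
  {α, β}: total = 620
  {γ, ε}: total = 644
  {β, δ}: total = 735
  {δ, ε}: total = 790
  {γ, δ}: total = 800
Best pair: {α, γ} with total 386.

{α, γ}, total 386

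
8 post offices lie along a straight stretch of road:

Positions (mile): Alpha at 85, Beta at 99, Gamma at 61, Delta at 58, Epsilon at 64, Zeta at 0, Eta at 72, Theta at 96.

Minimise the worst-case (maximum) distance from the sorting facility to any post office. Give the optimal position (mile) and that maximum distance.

The 1-center on a line is the midpoint of the two extreme points: leftmost at 0, rightmost at 99.
Optimal location = (0 + 99)/2 = 49.5; maximum distance = (99 − 0)/2 = 49.5.

location 49.5, max distance 49.5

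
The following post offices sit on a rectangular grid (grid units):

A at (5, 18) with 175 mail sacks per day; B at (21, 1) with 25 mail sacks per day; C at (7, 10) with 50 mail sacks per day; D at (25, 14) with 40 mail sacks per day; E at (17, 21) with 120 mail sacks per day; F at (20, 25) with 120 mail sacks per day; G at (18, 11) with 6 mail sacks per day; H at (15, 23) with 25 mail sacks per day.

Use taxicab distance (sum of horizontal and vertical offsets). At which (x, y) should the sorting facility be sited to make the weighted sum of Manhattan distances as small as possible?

(17, 18)

Manhattan distance separates: Σwᵢ(|x−xᵢ|+|y−yᵢ|) = Σwᵢ|x−xᵢ| + Σwᵢ|y−yᵢ|, so x and y are optimised independently as 1-D weighted medians.
Total weight W = 561; half = 280.5.
x-coordinate, sorted with cumulative weight:
  x=5 (A, w=175) cum 175
  x=7 (C, w=50) cum 225
  x=15 (H, w=25) cum 250
  x=17 (E, w=120) cum 370  ← median
  x=18 (G, w=6) cum 376
  x=20 (F, w=120) cum 496
  x=21 (B, w=25) cum 521
  x=25 (D, w=40) cum 561
⇒ x* = 17
y-coordinate, sorted with cumulative weight:
  y=1 (B, w=25) cum 25
  y=10 (C, w=50) cum 75
  y=11 (G, w=6) cum 81
  y=14 (D, w=40) cum 121
  y=18 (A, w=175) cum 296  ← median
  y=21 (E, w=120) cum 416
  y=23 (H, w=25) cum 441
  y=25 (F, w=120) cum 561
⇒ y* = 18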